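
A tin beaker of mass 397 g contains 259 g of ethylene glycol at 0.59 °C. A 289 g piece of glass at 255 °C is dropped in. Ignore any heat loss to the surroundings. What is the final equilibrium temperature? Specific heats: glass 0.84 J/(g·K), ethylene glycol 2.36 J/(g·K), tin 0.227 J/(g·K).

T_f ≈ 66.0 °C

Setting the total heat transfer to zero:
289·0.84·(T − 255) + 259·2.36·(T − 0.59) + 397·0.227·(T − 0.59) = 0
242.76(T − 255) + 611.24(T − 0.59) + 90.12(T − 0.59) = 0
944.12 T = 62318
T = 62318/944.12 ≈ 66.01 °C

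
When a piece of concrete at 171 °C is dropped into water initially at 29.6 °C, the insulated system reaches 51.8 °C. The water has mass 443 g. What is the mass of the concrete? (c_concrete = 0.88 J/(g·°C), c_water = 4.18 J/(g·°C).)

m ≈ 392 g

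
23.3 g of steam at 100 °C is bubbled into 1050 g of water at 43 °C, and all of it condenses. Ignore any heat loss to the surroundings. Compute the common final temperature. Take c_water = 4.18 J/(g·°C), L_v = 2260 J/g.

Conservation of energy gives ΣQ = 0:
steam→water at 100 °C releases m L_v = 23.3·2260 = 52658; condensed water 100 °C→T: 97.39(T − 100); water warms: 1050·4.18·(T − 43) = 4389(T − 43)
4486.4 T = 52658 + 9739.4 + 188727 = 251124
T ≈ 55.97 °C, under the boiling point, so the assumption holds.

T_f ≈ 56.0 °C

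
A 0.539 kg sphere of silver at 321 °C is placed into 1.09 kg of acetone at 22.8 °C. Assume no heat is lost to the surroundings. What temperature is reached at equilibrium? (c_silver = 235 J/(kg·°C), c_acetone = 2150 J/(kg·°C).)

T_f ≈ 38.1 °C

Energy conservation, ΣQ = 0:
0.539·235·(T − 321) + 1.09·2150·(T − 22.8) = 0
2470.2 T = 94091
T ≈ 38.09 °C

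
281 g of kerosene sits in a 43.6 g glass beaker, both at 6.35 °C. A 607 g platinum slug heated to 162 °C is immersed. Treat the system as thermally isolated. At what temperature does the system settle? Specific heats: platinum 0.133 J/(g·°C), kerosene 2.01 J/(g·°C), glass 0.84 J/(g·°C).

Taking heat into each body as positive, Σ m c ΔT = 0:
607*0.133*(T − 162) + 281*2.01*(T − 6.35) + 43.6*0.84*(T − 6.35) = 0
80.73(T − 162) + 564.81(T − 6.35) + 36.62(T − 6.35) = 0
(80.73 + 564.81 + 36.62) T = 80.73*162 + 564.81*6.35 + 36.62*6.35
T ≈ 24.77 °C

T_f ≈ 24.8 °C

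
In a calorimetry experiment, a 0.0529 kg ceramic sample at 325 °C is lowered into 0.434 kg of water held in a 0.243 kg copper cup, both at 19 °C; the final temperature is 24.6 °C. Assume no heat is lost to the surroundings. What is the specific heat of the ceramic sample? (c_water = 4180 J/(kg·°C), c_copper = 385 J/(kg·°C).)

Energy conservation, ΣQ = 0:
0.0529×c×(24.6 − 325) + 0.434×4180×(24.6 − 19) + 0.243×385×(24.6 − 19) = 0
-15.89 c = -10683
c = -10683/-15.89 ≈ 672.3 J/(kg·°C)

c ≈ 672 J/(kg·°C)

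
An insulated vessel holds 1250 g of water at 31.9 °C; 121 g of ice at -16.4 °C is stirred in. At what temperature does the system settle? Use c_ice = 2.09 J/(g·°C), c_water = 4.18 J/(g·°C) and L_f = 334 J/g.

T_f ≈ 21.3 °C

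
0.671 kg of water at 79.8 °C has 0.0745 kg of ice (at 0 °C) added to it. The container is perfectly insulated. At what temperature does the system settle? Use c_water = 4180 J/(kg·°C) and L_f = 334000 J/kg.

T_f ≈ 63.8 °C

Conservation of energy gives ΣQ = 0:
latent heat to melt: 0.0745×334000 = 24883
  warm the meltwater: 311.41 T
  water cools: 0.671×4180×(T − 79.8) = 2804.8(T − 79.8)
3116.2 T = 223821 − 24883 = 198938
T ≈ 63.84 °C — above 0 °C, consistent with complete melting.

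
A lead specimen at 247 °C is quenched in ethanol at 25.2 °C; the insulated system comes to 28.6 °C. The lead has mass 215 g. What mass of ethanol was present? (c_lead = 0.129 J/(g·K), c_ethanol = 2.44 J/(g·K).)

|Q_lead| = |Q_ethanol|:
215·0.129·(247 − 28.6) = m·2.44·(28.6 − 25.2)
8.296 m = 6057.3  ⇒  m ≈ 730.1 g

m ≈ 730 g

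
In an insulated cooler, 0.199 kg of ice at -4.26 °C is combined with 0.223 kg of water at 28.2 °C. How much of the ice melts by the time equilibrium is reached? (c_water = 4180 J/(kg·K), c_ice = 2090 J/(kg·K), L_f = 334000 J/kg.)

m_melted ≈ 0.0734 kg

Heat available from the water dropping to 0 °C: 0.223×4180×28.2 = 26286 J.
Warming the ice to 0 °C takes 0.199×2090×4.26 = 1771.8 J, leaving 24515 J for melting.
Fully melting the ice requires m_ice L_f = 0.199×334000 = 66466 J.
Since 24515 < 66466 J, not all the ice melts; equilibrium is at 0 °C.
m_melt = 24515 / L_f = 0.0734 kg.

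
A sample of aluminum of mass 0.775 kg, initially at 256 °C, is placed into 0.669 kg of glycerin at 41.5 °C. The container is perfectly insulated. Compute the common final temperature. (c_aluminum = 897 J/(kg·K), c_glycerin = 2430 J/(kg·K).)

Heat gained plus heat lost sum to zero:
0.775*897*(T − 256) + 0.669*2430*(T − 41.5) = 0
2320.8 T = 245430
T = 245430 / 2320.8 = 106 °C

T_f ≈ 105.8 °C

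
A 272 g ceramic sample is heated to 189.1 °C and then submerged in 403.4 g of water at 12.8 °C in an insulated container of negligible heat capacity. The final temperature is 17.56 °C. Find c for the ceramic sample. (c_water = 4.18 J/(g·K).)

c ≈ 0.172 J/(g·K)

Conservation of energy gives ΣQ = 0:
272×c×(17.56 − 189.1) + 403.4×4.18×(17.56 − 12.8) = 0
-46659 c = -8026.4
c = -8026.4/-46659 ≈ 0.172 J/(g·K)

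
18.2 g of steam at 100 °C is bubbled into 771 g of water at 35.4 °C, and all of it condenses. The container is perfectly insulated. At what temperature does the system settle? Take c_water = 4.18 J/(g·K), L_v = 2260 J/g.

Energy balance with sensible and latent terms:
condense steam: −18.2·2260 = −41132; condensate cools 100→T: 18.2·4.18·(T − 100) = 76.08(T − 100); original water: 3222.8(T − 35.4)
3298.9 T = 41132 + 7607.6 + 114086 = 162826
T ≈ 49.36 °C, under the boiling point, so the assumption holds.

T_f ≈ 49.4 °C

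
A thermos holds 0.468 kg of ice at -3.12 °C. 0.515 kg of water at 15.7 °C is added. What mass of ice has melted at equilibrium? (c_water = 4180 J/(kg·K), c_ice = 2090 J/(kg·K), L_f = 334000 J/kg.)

m_melted ≈ 0.0921 kg

Heat available from the water dropping to 0 °C: 0.515×4180×15.7 = 33797 J.
Of that, 0.468×2090×3.12 = 3051.7 J goes to bring the ice to 0 °C, leaving 30746 J.
To melt every bit of ice: 0.468×334000 = 156312 J.
30746 J < 156312 J, so only part of the ice melts and the system sits at 0 °C.
m_melt = 30746 / L_f = 0.09205 kg.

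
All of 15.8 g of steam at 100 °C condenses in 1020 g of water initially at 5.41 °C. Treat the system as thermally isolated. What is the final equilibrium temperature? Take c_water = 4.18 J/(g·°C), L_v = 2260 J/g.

T_f ≈ 15.1 °C

Energy conservation, ΣQ = 0:
latent heat released on condensation: 15.8·2260 = 35708
  condensate cools 100→T: 15.8·4.18·(T − 100) = 66.04(T − 100)
  original water: 4263.6(T − 5.41)
4329.6 T = 35708 + 6604.4 + 23066 = 65378
T ≈ 15.10 °C, under the boiling point, so the assumption holds.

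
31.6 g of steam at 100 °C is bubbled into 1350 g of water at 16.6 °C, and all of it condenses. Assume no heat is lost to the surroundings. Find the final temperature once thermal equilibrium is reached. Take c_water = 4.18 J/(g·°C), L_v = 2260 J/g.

T_f ≈ 30.9 °C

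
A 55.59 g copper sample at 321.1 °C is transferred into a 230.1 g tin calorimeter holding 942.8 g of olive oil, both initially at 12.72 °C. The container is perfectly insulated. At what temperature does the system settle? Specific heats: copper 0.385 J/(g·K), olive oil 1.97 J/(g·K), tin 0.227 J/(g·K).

T_f ≈ 16.1 °C

T_f is the heat-capacity-weighted average of the initial temperatures:
T_f = (21.4*321.1 + 1857.3*12.72 + 52.23*12.72) / (21.4 + 1857.3 + 52.23)
    = 31162 / 1931 ≈ 16.14 °C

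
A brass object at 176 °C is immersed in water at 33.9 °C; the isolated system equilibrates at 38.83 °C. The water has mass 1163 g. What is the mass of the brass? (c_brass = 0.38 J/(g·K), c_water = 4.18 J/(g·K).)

Heat gained plus heat lost sum to zero:
m×0.38×(38.83 − 176) + 1163×4.18×(38.83 − 33.9) = 0
-52.12 m = -23966
m = -23966/-52.12 ≈ 459.8 g

m ≈ 460 g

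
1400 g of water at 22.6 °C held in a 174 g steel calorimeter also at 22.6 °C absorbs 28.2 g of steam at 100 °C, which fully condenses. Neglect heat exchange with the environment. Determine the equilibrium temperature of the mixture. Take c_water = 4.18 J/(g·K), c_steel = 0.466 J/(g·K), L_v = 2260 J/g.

T_f ≈ 34.6 °C

Energy conservation, ΣQ = 0:
condense steam: −28.2×2260 = −63732
  condensed water 100 °C→T: 117.88(T − 100)
  original water: 5852(T − 22.6)
  cup: 81.08(T − 22.6)
6051 T = 63732 + 11788 + 134088 = 209607
T ≈ 34.64 °C — below 100 °C, confirming all the steam condensed.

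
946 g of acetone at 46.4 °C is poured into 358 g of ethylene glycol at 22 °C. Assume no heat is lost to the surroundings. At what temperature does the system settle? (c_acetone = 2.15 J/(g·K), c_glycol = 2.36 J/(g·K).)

T_f ≈ 39.2 °C

Net heat exchanged in the isolated system is zero:
946*2.15*(T − 46.4) + 358*2.36*(T − 22) = 0
2033.9(T − 46.4) + 844.88(T − 22) = 0
(2033.9 + 844.88) T = 2033.9*46.4 + 844.88*22
T = 112960 / 2878.8 = 39.2 °C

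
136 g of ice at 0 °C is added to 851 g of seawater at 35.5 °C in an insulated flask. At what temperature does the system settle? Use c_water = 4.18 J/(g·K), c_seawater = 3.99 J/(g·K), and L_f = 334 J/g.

T_f ≈ 18.9 °C

Setting the total heat transfer to zero:
fusion: m_ice L_f = 136·334 = 45424; warm the meltwater: 568.48 T; seawater: 3395.5(T − 35.5)
3964 T = 120540 − 45424 = 75116
T ≈ 18.95 °C (positive, so assuming full melt was valid).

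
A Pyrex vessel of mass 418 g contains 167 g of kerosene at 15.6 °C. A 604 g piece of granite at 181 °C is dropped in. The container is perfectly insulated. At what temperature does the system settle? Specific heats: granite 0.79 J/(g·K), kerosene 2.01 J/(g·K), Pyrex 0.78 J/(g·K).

T_f ≈ 84.9 °C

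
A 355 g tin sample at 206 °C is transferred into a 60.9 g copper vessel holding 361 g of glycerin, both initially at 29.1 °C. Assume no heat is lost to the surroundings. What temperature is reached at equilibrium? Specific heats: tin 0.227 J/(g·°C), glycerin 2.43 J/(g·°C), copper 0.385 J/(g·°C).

T_f ≈ 43.6 °C

Setting the total heat transfer to zero:
355·0.227·(T − 206) + 361·2.43·(T − 29.1) + 60.9·0.385·(T − 29.1) = 0
80.59(T − 206) + 877.23(T − 29.1) + 23.45(T − 29.1) = 0
(80.59 + 877.23 + 23.45) T = 80.59·206 + 877.23·29.1 + 23.45·29.1
T ≈ 43.63 °C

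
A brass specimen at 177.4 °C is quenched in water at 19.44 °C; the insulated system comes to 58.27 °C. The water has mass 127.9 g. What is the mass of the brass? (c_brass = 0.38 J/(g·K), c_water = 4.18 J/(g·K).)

Net heat exchanged in the isolated system is zero:
m·0.38·(58.27 − 177.4) + 127.9·4.18·(58.27 − 19.44) = 0
-45.27 m = -20759
m = -20759/-45.27 ≈ 458.6 g

m ≈ 459 g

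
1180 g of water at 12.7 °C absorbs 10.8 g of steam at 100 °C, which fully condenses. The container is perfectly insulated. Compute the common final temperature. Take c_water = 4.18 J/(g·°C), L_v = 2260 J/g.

T_f ≈ 18.4 °C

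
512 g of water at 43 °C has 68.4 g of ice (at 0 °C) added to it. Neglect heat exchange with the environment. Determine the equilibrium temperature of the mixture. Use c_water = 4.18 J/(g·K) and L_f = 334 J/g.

T_f ≈ 28.5 °C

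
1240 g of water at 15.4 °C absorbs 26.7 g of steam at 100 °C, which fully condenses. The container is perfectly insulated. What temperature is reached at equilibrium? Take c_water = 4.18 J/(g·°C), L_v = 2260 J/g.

T_f ≈ 28.6 °C

Conservation of energy gives ΣQ = 0:
latent heat released on condensation: 26.7×2260 = 60342
  condensate cools 100→T: 26.7×4.18×(T − 100) = 111.61(T − 100)
  original water: 5183.2(T − 15.4)
5294.8 T = 60342 + 11161 + 79821 = 151324
T ≈ 28.58 °C (< 100 °C, so full condensation is consistent).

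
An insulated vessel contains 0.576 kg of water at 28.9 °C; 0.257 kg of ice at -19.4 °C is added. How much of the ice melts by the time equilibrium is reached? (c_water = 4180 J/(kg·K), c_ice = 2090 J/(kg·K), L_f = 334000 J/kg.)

m_melted ≈ 0.177 kg

Heat available from the water dropping to 0 °C: 0.576·4180·28.9 = 69582 J.
Of that, 0.257·2090·19.4 = 10420 J goes to bring the ice to 0 °C, leaving 59162 J.
To melt every bit of ice: 0.257·334000 = 85838 J.
Since 59162 < 85838 J, not all the ice melts; equilibrium is at 0 °C.
Mass melted = 59162/334000 ≈ 0.1771 kg.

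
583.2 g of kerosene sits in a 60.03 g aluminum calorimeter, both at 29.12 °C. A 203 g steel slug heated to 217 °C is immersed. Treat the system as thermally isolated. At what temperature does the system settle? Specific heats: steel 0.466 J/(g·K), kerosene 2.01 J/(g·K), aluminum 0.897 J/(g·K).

T_f = Σ m_i c_i T_i / Σ m_i c_i:
T_f = (94.6*217 + 1172.2*29.12 + 53.85*29.12) / (94.6 + 1172.2 + 53.85)
    = 56231 / 1320.7 ≈ 42.58 °C

T_f ≈ 42.6 °C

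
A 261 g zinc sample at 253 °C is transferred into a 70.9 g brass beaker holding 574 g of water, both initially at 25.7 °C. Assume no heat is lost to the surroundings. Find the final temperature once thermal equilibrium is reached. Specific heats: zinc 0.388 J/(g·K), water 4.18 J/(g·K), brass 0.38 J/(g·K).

T_f ≈ 34.8 °C

Let T be the final temperature. ΣQ_i = 0:
261*0.388*(T − 253) + 574*4.18*(T − 25.7) + 70.9*0.38*(T − 25.7) = 0
101.27(T − 253) + 2399.3(T − 25.7) + 26.94(T − 25.7) = 0
(101.27 + 2399.3 + 26.94) T = 101.27*253 + 2399.3*25.7 + 26.94*25.7
T = 87976/2527.5 ≈ 34.81 °C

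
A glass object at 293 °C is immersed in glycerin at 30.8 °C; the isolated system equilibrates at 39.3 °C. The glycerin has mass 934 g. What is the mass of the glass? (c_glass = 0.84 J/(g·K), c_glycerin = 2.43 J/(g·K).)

Net heat exchanged in the isolated system is zero:
m×0.84×(39.3 − 293) + 934×2.43×(39.3 − 30.8) = 0
-213.11 m = -19292
m = -19292/-213.11 ≈ 90.53 g

m ≈ 90.5 g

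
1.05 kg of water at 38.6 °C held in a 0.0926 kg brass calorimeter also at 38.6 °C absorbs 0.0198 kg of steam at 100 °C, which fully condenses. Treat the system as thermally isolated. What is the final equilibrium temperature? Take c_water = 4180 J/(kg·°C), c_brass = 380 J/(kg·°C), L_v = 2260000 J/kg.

T_f ≈ 49.7 °C

Energy balance with sensible and latent terms:
latent heat released on condensation: 0.0198·2260000 = 44748
  condensed water 100 °C→T: 82.76(T − 100)
  original water: 4389(T − 38.6)
  cup: 35.19(T − 38.6)
4507 T = 44748 + 8276.4 + 170774 = 223798
T ≈ 49.66 °C — below 100 °C, confirming all the steam condensed.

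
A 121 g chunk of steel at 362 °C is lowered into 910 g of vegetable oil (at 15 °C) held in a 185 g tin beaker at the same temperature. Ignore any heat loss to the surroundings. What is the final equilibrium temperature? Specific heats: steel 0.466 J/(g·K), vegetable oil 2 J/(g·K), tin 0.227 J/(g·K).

T_f ≈ 25.2 °C

Let T be the final temperature. ΣQ_i = 0:
121×0.466×(T − 362) + 910×2×(T − 15) + 185×0.227×(T − 15) = 0
1918.4 T = 48342
T = 48342/1918.4 ≈ 25.20 °C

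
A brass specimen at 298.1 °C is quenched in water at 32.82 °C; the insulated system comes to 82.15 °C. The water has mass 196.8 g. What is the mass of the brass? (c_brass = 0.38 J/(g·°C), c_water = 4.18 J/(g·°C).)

m ≈ 495 g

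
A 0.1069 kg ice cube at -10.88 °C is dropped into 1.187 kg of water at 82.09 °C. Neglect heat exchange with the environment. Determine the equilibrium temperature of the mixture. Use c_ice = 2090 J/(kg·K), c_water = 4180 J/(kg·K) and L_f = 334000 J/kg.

Sum of m c ΔT and latent-heat terms is zero:
ice -10.88→0 °C: 0.1069·2090·10.88 = 2430.8; fusion: m_ice L_f = 0.1069·334000 = 35705; meltwater 0→T: 0.1069·4180·T = 446.84 T; water: 4961.7(T − 82.09)
5408.5 T = 407303 − 38135 = 369167
T ≈ 68.26 °C — above 0 °C, consistent with complete melting.

T_f ≈ 68.3 °C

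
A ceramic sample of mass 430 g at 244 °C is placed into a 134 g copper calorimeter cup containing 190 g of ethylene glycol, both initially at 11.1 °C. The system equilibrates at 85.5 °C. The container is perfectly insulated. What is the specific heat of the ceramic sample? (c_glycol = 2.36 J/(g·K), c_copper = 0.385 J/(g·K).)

c ≈ 0.546 J/(g·K)

Let T be the final temperature. ΣQ_i = 0:
430·c·(85.5 − 244) + 190·2.36·(85.5 − 11.1) + 134·0.385·(85.5 − 11.1) = 0
-68155 c = -37199
c = -37199/-68155 ≈ 0.5458 J/(g·K)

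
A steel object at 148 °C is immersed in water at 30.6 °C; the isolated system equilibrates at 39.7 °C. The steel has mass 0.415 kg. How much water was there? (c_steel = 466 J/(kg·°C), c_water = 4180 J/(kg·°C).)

Taking heat into each body as positive, Σ m c ΔT = 0:
0.415·466·(39.7 − 148) + m·4180·(39.7 − 30.6) = 0
38038 m = 20944
m = 20944/38038 ≈ 0.5506 kg

m ≈ 0.551 kg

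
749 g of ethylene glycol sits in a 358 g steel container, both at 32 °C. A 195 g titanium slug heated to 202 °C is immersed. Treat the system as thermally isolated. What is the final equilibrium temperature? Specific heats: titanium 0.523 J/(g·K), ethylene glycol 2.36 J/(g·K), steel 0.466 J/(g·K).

Taking heat into each body as positive, Σ m c ΔT = 0:
195*0.523*(T − 202) + 749*2.36*(T − 32) + 358*0.466*(T − 32) = 0
101.98(T − 202) + 1767.6(T − 32) + 166.83(T − 32) = 0
2036.5 T = 82504
T = 82504/2036.5 ≈ 40.51 °C

T_f ≈ 40.5 °C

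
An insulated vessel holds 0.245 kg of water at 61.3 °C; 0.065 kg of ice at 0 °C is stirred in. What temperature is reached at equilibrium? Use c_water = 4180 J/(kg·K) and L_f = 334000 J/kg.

Net heat exchanged in the isolated system is zero:
latent heat to melt: 0.065×334000 = 21710
  warm the meltwater: 271.7 T
  water: 1024.1(T − 61.3)
1295.8 T = 62777 − 21710 = 41067
T ≈ 31.69 °C (positive, so assuming full melt was valid).

T_f ≈ 31.7 °C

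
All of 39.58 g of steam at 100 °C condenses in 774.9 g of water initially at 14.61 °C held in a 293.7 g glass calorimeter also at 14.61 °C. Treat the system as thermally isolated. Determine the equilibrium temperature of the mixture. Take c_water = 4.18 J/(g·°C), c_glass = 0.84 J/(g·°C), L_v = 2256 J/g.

T_f ≈ 42.9 °C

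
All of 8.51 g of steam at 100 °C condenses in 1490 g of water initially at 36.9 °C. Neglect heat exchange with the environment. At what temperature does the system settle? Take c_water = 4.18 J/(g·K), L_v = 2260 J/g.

T_f ≈ 40.3 °C

Sum of m c ΔT and latent-heat terms is zero:
latent heat released on condensation: 8.51·2260 = 19233; condensate cools 100→T: 8.51·4.18·(T − 100) = 35.57(T − 100); water warms: 1490·4.18·(T − 36.9) = 6228.2(T − 36.9)
6263.8 T = 19233 + 3557.2 + 229821 = 252610
T ≈ 40.33 °C — below 100 °C, confirming all the steam condensed.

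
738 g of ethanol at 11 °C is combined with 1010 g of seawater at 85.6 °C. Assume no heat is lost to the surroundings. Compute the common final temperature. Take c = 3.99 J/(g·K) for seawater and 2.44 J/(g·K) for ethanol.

T_f ≈ 62.6 °C

Heat lost by the seawater equals heat gained by the ethanol:
1010×3.99×(85.6 − T) = 738×2.44×(T − 11)
4029.9(85.6 − T) = 1800.7(T − 11)
5830.6 T = 364767  ⇒  T ≈ 62.56 °C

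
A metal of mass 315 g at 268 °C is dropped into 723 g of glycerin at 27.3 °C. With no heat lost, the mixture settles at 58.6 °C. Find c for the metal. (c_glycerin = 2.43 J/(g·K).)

Net heat exchanged in the isolated system is zero:
315×c×(58.6 − 268) + 723×2.43×(58.6 − 27.3) = 0
-65961 c = -54991
c = -54991/-65961 ≈ 0.8337 J/(g·K)

c ≈ 0.834 J/(g·K)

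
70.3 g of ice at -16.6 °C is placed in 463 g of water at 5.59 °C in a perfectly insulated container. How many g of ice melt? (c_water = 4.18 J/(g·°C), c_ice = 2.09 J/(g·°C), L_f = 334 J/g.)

m_melted ≈ 25.1 g

Water can give up m c ΔT = 463×4.18×5.59 = 10819 J before reaching 0 °C.
Warming the ice to 0 °C takes 70.3×2.09×16.6 = 2439 J, leaving 8379.6 J for melting.
Melting all 70.3 g of ice would need 70.3×334 = 23480 J.
That's not enough to melt it all — equilibrium is at 0 °C with ice remaining.
Mass melted = 8379.6/334 ≈ 25.09 g.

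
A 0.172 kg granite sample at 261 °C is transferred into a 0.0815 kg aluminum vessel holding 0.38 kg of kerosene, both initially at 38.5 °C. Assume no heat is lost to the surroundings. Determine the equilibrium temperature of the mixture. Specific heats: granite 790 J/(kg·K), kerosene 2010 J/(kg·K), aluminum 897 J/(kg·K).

Taking heat into each body as positive, Σ m c ΔT = 0:
0.172·790·(T − 261) + 0.38·2010·(T − 38.5) + 0.0815·897·(T − 38.5) = 0
135.88(T − 261) + 763.8(T − 38.5) + 73.11(T − 38.5) = 0
(135.88 + 763.8 + 73.11) T = 135.88·261 + 763.8·38.5 + 73.11·38.5
T ≈ 69.58 °C

T_f ≈ 69.6 °C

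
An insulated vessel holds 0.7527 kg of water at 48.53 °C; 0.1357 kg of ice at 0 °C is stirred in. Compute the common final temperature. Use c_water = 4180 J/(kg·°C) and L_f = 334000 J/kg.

T_f ≈ 28.9 °C

Conservation of energy gives ΣQ = 0:
latent heat to melt: 0.1357×334000 = 45324; warm the meltwater: 567.23 T; water: 3146.3(T − 48.53)
3713.5 T = 152689 − 45324 = 107365
T ≈ 28.91 °C (positive, so assuming full melt was valid).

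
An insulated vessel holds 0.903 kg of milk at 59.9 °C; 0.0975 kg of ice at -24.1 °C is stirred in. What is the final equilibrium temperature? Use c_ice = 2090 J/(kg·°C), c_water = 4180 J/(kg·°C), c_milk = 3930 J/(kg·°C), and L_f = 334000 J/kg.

T_f ≈ 44.3 °C

Energy conservation, ΣQ = 0:
warm ice to 0 °C: 0.0975×2090×(0 − (-24.1)) = 4911
  melt ice: 0.0975×334000 = 32565
  warm the meltwater: 407.55 T
  milk: 3548.8(T − 59.9)
3956.3 T = 212573 − 37476 = 175097
T ≈ 44.26 °C. Since T > 0 °C, the all-ice-melts assumption holds.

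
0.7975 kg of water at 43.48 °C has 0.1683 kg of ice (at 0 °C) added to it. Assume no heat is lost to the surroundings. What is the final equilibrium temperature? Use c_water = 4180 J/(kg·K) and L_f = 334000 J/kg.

T_f ≈ 22.0 °C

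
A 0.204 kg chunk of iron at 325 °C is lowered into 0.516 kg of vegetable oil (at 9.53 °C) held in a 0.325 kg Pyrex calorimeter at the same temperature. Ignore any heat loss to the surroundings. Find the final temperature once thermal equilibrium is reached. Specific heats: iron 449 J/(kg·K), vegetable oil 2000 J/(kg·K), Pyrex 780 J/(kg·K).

With ΣQ=0 the equilibrium temperature is the m·c-weighted mean:
T_f = (91.6×325 + 1032×9.53 + 253.5×9.53) / (91.6 + 1032 + 253.5)
    = 42020 / 1377.1 ≈ 30.51 °C

T_f ≈ 30.5 °C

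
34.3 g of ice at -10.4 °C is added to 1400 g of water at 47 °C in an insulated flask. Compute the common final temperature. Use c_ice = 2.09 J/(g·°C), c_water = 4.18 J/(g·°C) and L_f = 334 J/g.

T_f ≈ 43.8 °C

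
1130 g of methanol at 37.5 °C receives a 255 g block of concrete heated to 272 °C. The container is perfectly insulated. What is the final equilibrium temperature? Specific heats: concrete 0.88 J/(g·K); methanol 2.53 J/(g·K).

T_f ≈ 54.6 °C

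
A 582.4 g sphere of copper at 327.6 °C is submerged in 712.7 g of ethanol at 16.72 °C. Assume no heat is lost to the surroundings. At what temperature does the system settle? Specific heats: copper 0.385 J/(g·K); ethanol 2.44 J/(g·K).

T_f = Σ m_i c_i T_i / Σ m_i c_i:
T_f = (224.22*327.6 + 1739*16.72) / (224.22 + 1739)
    = 102532 / 1963.2 ≈ 52.23 °C

T_f ≈ 52.2 °C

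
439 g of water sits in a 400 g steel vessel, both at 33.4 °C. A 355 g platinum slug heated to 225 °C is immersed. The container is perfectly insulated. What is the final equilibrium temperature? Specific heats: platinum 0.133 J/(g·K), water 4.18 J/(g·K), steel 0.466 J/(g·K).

T_f ≈ 37.8 °C

Heat gained plus heat lost sum to zero:
355×0.133×(T − 225) + 439×4.18×(T − 33.4) + 400×0.466×(T − 33.4) = 0
2068.6 T = 78139
T = 78139 / 2068.6 = 37.8 °C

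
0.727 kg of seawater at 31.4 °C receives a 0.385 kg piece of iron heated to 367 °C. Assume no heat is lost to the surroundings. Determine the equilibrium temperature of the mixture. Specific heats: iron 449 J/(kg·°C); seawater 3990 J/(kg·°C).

Let T be the final temperature. ΣQ_i = 0:
0.385·449·(T − 367) + 0.727·3990·(T − 31.4) = 0
3073.6 T = 154524
T = 154524 / 3073.6 = 50.3 °C

T_f ≈ 50.3 °C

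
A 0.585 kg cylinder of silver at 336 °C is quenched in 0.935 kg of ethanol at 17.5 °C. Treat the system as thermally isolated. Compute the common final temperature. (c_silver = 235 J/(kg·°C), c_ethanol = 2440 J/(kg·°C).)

T_f ≈ 35.6 °C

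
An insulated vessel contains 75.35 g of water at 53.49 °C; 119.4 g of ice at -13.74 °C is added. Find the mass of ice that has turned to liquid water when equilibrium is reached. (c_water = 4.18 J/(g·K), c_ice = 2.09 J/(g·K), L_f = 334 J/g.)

Water can give up m c ΔT = 75.35×4.18×53.49 = 16847 J before reaching 0 °C.
Of that, 119.4×2.09×13.74 = 3428.8 J goes to bring the ice to 0 °C, leaving 13419 J.
Fully melting the ice requires m_ice L_f = 119.4×334 = 39880 J.
13419 J < 39880 J, so only part of the ice melts and the system sits at 0 °C.
m_melt = 13419 / L_f = 40.18 g.

m_melted ≈ 40.2 g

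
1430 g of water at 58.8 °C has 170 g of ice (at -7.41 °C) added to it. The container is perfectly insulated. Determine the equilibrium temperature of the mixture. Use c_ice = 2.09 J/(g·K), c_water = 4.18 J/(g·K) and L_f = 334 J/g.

T_f ≈ 43.7 °C

Taking heat into each body as positive, Σ m c ΔT = 0:
ice -7.41→0 °C: 170×2.09×7.41 = 2632.8; fusion: m_ice L_f = 170×334 = 56780; warm the meltwater: 710.6 T; water cools: 1430×4.18×(T − 58.8) = 5977.4(T − 58.8)
6688 T = 351471 − 59413 = 292058
T ≈ 43.67 °C (positive, so assuming full melt was valid).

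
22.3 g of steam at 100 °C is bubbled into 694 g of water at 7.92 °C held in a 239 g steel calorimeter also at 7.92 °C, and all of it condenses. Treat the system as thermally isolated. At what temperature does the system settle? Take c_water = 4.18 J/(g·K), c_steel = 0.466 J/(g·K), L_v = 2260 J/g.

T_f ≈ 26.9 °C

Heat gained plus heat lost sum to zero:
condense steam: −22.3·2260 = −50398
  condensed water 100 °C→T: 93.21(T − 100)
  water warms: 694·4.18·(T − 7.92) = 2900.9(T − 7.92)
  steel cup: 239·0.466·(T − 7.92) = 111.37(T − 7.92)
3105.5 T = 50398 + 9321.4 + 23857 = 83577
T ≈ 26.91 °C — below 100 °C, confirming all the steam condensed.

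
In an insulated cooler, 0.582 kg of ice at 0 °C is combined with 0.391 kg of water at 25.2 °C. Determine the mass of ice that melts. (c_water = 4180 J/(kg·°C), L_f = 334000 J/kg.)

m_melted ≈ 0.123 kg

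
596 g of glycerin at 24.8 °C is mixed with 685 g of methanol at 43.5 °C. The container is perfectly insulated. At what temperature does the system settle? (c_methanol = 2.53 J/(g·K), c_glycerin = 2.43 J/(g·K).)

T_f ≈ 35.0 °C

Taking heat into each body as positive, Σ m c ΔT = 0:
685*2.53*(T − 43.5) + 596*2.43*(T − 24.8) = 0
1733(T − 43.5) + 1448.3(T − 24.8) = 0
3181.3 T = 111305
T ≈ 34.99 °C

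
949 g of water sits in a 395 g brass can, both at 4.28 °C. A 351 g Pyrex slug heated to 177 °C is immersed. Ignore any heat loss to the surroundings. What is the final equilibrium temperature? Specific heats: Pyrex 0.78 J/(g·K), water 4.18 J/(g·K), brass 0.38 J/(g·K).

Conservation of energy gives ΣQ = 0:
351×0.78×(T − 177) + 949×4.18×(T − 4.28) + 395×0.38×(T − 4.28) = 0
273.78(T − 177) + 3966.8(T − 4.28) + 150.1(T − 4.28) = 0
(273.78 + 3966.8 + 150.1) T = 273.78×177 + 3966.8×4.28 + 150.1×4.28
T = 66079/4390.7 ≈ 15.05 °C

T_f ≈ 15.0 °C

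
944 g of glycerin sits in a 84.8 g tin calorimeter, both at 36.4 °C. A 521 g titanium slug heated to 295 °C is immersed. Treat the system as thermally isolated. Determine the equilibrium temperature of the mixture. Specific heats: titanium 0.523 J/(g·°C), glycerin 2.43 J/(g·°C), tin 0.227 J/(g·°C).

T_f ≈ 63.7 °C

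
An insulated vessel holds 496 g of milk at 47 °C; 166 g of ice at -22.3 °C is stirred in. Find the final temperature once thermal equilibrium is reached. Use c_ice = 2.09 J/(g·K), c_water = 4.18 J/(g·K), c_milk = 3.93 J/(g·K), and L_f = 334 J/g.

Taking heat into each body as positive, Σ m c ΔT = 0:
warm ice to 0 °C: 166·2.09·(0 − (-22.3)) = 7736.8; melt ice: 166·334 = 55444; warm the meltwater: 693.88 T; milk cools: 496·3.93·(T − 47) = 1949.3(T − 47)
2643.2 T = 91616 − 63181 = 28435
T ≈ 10.76 °C. Since T > 0 °C, the all-ice-melts assumption holds.

T_f ≈ 10.8 °C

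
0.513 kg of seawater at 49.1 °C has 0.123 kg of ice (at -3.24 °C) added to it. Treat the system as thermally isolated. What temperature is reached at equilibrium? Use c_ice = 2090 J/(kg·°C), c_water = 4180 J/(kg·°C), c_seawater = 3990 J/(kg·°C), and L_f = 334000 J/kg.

T_f ≈ 22.9 °C

Heat gained plus heat lost sum to zero:
ice -3.24→0 °C: 0.123×2090×3.24 = 832.91
  fusion: m_ice L_f = 0.123×334000 = 41082
  meltwater 0→T: 0.123×4180×T = 514.14 T
  seawater cools: 0.513×3990×(T − 49.1) = 2046.9(T − 49.1)
2561 T = 100501 − 41915 = 58586
T ≈ 22.88 °C (positive, so assuming full melt was valid).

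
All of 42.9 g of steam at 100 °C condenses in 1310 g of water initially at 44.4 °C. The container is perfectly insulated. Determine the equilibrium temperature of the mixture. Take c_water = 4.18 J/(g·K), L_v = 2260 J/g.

Setting the total heat transfer to zero:
latent heat released on condensation: 42.9×2260 = 96954
  condensate cools 100→T: 42.9×4.18×(T − 100) = 179.32(T − 100)
  original water: 5475.8(T − 44.4)
5655.1 T = 96954 + 17932 + 243126 = 358012
T ≈ 63.31 °C, under the boiling point, so the assumption holds.

T_f ≈ 63.3 °C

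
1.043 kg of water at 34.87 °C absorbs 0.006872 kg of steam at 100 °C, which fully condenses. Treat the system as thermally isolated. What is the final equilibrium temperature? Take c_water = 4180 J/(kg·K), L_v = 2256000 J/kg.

T_f ≈ 38.8 °C

Heat gained plus heat lost sum to zero:
condense steam: −0.006872·2256000 = −15503; condensed water 100 °C→T: 28.72(T − 100); original water: 4359.7(T − 34.87)
4388.5 T = 15503 + 2872.5 + 152024 = 170400
T ≈ 38.83 °C (< 100 °C, so full condensation is consistent).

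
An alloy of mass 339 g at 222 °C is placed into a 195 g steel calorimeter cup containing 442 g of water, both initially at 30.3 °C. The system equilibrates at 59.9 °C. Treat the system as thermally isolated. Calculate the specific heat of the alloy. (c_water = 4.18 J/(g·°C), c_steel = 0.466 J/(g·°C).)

c ≈ 1.04 J/(g·°C)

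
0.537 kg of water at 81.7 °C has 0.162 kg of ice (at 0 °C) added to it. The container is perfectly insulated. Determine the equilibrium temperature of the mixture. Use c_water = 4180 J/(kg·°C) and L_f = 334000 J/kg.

Taking heat into each body as positive, Σ m c ΔT = 0:
fusion: m_ice L_f = 0.162×334000 = 54108
  meltwater 0→T: 0.162×4180×T = 677.16 T
  water cools: 0.537×4180×(T − 81.7) = 2244.7(T − 81.7)
2921.8 T = 183389 − 54108 = 129281
T ≈ 44.25 °C. Since T > 0 °C, the all-ice-melts assumption holds.

T_f ≈ 44.2 °C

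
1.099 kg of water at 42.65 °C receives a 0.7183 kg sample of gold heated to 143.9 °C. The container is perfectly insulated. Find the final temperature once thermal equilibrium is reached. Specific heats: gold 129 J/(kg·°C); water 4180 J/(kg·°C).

T_f ≈ 44.7 °C

Heat lost by the gold equals heat gained by the water:
0.7183×129×(143.9 − T) = 1.099×4180×(T − 42.65)
92.66(143.9 − T) = 4593.8(T − 42.65)
4686.5 T = 209260  ⇒  T ≈ 44.65 °C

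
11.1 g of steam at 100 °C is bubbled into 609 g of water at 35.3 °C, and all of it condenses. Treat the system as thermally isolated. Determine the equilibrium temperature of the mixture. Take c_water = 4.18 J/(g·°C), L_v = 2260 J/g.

T_f ≈ 46.1 °C

Conservation of energy gives ΣQ = 0:
steam→water at 100 °C releases m L_v = 11.1×2260 = 25086
  condensed water 100 °C→T: 46.4(T − 100)
  water warms: 609×4.18×(T − 35.3) = 2545.6(T − 35.3)
2592 T = 25086 + 4639.8 + 89860 = 119586
T ≈ 46.14 °C (< 100 °C, so full condensation is consistent).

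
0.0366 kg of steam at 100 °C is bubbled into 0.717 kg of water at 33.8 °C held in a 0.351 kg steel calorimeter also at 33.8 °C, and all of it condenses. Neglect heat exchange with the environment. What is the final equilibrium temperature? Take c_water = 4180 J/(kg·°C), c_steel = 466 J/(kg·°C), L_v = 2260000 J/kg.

Conservation of energy gives ΣQ = 0:
steam→water at 100 °C releases m L_v = 0.0366·2260000 = 82716; condensed water 100 °C→T: 152.99(T − 100); water warms: 0.717·4180·(T − 33.8) = 2997.1(T − 33.8); cup: 163.57(T − 33.8)
3313.6 T = 82716 + 15299 + 106829 = 204844
T ≈ 61.82 °C — below 100 °C, confirming all the steam condensed.

T_f ≈ 61.8 °C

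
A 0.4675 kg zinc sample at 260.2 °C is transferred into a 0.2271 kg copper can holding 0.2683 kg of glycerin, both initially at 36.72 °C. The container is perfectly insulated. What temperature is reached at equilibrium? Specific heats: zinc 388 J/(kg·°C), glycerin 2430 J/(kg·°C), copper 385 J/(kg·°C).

Conservation of energy gives ΣQ = 0:
0.4675*388*(T − 260.2) + 0.2683*2430*(T − 36.72) + 0.2271*385*(T − 36.72) = 0
(181.39 + 651.97 + 87.43) T = 181.39*260.2 + 651.97*36.72 + 87.43*36.72
T = 74349/920.79 ≈ 80.74 °C

T_f ≈ 80.7 °C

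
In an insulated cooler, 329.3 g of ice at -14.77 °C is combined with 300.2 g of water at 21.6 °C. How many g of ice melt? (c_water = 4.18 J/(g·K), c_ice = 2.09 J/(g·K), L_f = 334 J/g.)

Heat available from the water dropping to 0 °C: 300.2×4.18×21.6 = 27104 J.
Of that, 329.3×2.09×14.77 = 10165 J goes to bring the ice to 0 °C, leaving 16939 J.
Fully melting the ice requires m_ice L_f = 329.3×334 = 109986 J.
16939 J < 109986 J, so only part of the ice melts and the system sits at 0 °C.
m_melted×334 = 16939  ⇒  m_melted ≈ 50.72 g.

m_melted ≈ 50.7 g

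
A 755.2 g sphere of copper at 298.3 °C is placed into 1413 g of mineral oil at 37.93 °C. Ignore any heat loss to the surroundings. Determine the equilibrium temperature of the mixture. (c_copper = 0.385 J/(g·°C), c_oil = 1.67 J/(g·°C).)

|Q_copper| = |Q_oil|:
755.2·0.385·(298.3 − T) = 1413·1.67·(T − 37.93)
290.75(298.3 − T) = 2359.7(T − 37.93)
2650.5 T = 176235  ⇒  T ≈ 66.49 °C

T_f ≈ 66.5 °C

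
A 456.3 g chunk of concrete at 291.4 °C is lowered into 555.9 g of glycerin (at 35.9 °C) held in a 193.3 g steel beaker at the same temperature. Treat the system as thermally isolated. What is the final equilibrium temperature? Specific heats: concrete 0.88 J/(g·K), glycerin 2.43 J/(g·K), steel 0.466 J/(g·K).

T_f ≈ 91.6 °C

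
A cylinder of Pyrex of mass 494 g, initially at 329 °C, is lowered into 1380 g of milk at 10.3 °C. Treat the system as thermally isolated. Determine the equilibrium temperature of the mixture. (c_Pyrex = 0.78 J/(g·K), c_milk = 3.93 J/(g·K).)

T_f ≈ 31.4 °C

With ΣQ=0 the equilibrium temperature is the m·c-weighted mean:
T_f = (385.32·329 + 5423.4·10.3) / (385.32 + 5423.4)
    = 182631 / 5808.7 ≈ 31.44 °C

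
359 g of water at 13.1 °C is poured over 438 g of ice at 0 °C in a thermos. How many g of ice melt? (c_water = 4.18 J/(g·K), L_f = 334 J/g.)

m_melted ≈ 58.9 g

Cooling the water to 0 °C releases 359·4.18·13.1 = 19658 J.
To melt every bit of ice: 438·334 = 146292 J.
19658 J < 146292 J, so only part of the ice melts and the system sits at 0 °C.
m_melted·334 = 19658  ⇒  m_melted ≈ 58.86 g.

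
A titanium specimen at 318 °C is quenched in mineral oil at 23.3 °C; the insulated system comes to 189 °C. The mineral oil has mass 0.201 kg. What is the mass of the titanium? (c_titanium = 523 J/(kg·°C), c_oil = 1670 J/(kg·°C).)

m ≈ 0.824 kg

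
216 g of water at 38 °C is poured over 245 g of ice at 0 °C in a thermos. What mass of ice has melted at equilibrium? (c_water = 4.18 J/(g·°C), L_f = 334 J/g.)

Water can give up m c ΔT = 216·4.18·38 = 34309 J before reaching 0 °C.
To melt every bit of ice: 245·334 = 81830 J.
That's not enough to melt it all — equilibrium is at 0 °C with ice remaining.
m_melted·334 = 34309  ⇒  m_melted ≈ 102.7 g.

m_melted ≈ 103 g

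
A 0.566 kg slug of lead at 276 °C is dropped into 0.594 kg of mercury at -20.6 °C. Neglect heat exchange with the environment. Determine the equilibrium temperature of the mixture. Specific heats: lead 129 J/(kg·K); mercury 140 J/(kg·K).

T_f ≈ 118.1 °C

T_f is the heat-capacity-weighted average of the initial temperatures:
T_f = (73.01·276 + 83.16·(-20.6)) / (73.01 + 83.16)
    = 18439 / 156.17 ≈ 118.07 °C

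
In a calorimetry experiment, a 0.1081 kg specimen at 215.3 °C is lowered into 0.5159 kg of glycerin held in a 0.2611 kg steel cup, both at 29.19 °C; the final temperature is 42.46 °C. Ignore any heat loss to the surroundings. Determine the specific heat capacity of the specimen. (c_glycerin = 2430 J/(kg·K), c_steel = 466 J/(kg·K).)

c ≈ 977 J/(kg·K)

Net heat exchanged in the isolated system is zero:
0.1081×c×(42.46 − 215.3) + 0.5159×2430×(42.46 − 29.19) + 0.2611×466×(42.46 − 29.19) = 0
-18.68 c = -18250
c = -18250/-18.68 ≈ 976.8 J/(kg·K)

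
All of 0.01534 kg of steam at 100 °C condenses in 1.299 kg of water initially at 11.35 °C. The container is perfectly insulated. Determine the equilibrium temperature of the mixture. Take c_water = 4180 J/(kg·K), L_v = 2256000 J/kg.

T_f ≈ 18.7 °C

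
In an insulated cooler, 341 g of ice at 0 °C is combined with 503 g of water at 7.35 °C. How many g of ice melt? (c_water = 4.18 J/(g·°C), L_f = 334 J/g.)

m_melted ≈ 46.3 g

Water can give up m c ΔT = 503·4.18·7.35 = 15454 J before reaching 0 °C.
Fully melting the ice requires m_ice L_f = 341·334 = 113894 J.
That's not enough to melt it all — equilibrium is at 0 °C with ice remaining.
m_melt = 15454 / L_f = 46.27 g.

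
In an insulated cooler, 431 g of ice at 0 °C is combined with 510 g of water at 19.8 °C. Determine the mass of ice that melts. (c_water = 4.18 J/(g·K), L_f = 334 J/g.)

Water can give up m c ΔT = 510·4.18·19.8 = 42210 J before reaching 0 °C.
Melting all 431 g of ice would need 431·334 = 143954 J.
That's not enough to melt it all — equilibrium is at 0 °C with ice remaining.
Mass melted = 42210/334 ≈ 126.4 g.

m_melted ≈ 126 g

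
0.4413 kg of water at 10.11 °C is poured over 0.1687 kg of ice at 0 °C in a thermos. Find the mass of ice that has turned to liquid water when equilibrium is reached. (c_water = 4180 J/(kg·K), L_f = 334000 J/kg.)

m_melted ≈ 0.0558 kg

Water can give up m c ΔT = 0.4413×4180×10.11 = 18649 J before reaching 0 °C.
Fully melting the ice requires m_ice L_f = 0.1687×334000 = 56346 J.
That's not enough to melt it all — equilibrium is at 0 °C with ice remaining.
m_melt = 18649 / L_f = 0.05584 kg.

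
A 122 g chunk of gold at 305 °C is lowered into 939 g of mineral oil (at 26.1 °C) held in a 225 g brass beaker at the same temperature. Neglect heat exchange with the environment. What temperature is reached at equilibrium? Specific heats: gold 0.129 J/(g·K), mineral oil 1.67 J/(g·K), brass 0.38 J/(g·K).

T_f ≈ 28.7 °C

T_f = Σ m_i c_i T_i / Σ m_i c_i:
T_f = (15.74×305 + 1568.1×26.1 + 85.5×26.1) / (15.74 + 1568.1 + 85.5)
    = 47960 / 1669.4 ≈ 28.73 °C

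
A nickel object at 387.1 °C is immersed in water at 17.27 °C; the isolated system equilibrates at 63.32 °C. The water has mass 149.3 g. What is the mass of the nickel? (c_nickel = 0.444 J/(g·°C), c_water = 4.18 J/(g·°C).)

Setting the total heat transfer to zero:
m×0.444×(63.32 − 387.1) + 149.3×4.18×(63.32 − 17.27) = 0
-143.76 m = -28739
m = -28739/-143.76 ≈ 199.9 g

m ≈ 200 g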